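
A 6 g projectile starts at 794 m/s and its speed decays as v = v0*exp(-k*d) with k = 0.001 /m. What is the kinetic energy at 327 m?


v = v0*exp(-k*d) = 794*exp(-0.001*327) = 572.54 m/s
E = 0.5*m*v^2 = 0.5*0.006*572.54^2 = 983.4 J

983.4 J


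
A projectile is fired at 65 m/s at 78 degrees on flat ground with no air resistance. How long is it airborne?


T = 2*v0*sin(theta)/g = 2*65*sin(78°)/9.81 = 12.96 s

12.96 s


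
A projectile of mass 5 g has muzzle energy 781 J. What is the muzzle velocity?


v = sqrt(2*E/m) = sqrt(2*781/0.005) = 558.9 m/s

558.9 m/s


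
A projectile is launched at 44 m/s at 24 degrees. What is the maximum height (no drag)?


H = (v0*sin(theta))^2 / (2g) = (44*sin(24°))^2 / (2*9.81) = 16.32 m

16.32 m


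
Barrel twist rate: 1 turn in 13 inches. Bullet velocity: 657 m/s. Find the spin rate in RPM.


twist_m = 13*0.0254 = 0.3302 m
spin = v/twist = 657/0.3302 = 1989.703 rev/s
RPM = spin*60 = 1989.703*60 ≈ 119382 RPM

119382 RPM


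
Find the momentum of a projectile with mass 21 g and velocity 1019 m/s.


p = m*v = 0.021*1019 = 21.4 kg·m/s

21.4 kg·m/s


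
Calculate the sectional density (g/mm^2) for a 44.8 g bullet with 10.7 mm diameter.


SD = m/d^2 = 44.8/10.7^2 = 0.3913 g/mm^2

0.3913 g/mm^2


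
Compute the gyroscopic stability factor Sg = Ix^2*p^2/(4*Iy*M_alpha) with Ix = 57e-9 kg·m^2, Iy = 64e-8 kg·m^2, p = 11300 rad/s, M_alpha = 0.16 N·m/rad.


Sg = Ix^2 * p^2 / (4 * Iy * M_alpha) = (57e-9)^2 * 11300^2 / (4 * 64e-8 * 0.16) = 1.013

1.013


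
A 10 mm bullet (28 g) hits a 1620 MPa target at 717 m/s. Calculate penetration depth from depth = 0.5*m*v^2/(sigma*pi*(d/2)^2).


A = pi*(d/2)^2 = pi*(10/2)^2 = 78.5398 mm^2
E = 0.5*m*v^2 = 0.5*0.028*717^2 = 7197.25 J
depth = E/(sigma*A) = 7197.25 J / (1620 MPa * 78.5398 mm^2) = 7197.25/(1620 * 78.5398) m = 0.0565668 m ≈ 56.57 mm

56.57 mm


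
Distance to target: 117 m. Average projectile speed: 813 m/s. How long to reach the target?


t = d/v = 117/813 = 0.1439 s

0.1439 s


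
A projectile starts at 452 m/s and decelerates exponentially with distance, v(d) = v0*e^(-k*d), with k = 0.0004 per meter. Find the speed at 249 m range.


v = v0*exp(-k*d) = 452*exp(-0.0004*249) = 409.2 m/s

409.2 m/s


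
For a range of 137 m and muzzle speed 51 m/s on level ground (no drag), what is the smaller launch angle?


sin(2*theta) = R*g/v0^2 = 137*9.81/51^2 = 0.516713, theta = arcsin(0.516713)/2 = 15.56°

15.56 degrees


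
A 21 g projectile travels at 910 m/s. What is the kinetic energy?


E = 0.5*m*v^2 = 0.5*0.021*910^2 = 8695 J

8695 J


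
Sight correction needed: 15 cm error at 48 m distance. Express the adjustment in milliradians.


1 mrad subtends 1 cm per 10 m of range, so adj = error_cm / (dist_m / 10) = 15 / (48/10) = 3.125 mrad

3.125 mrad


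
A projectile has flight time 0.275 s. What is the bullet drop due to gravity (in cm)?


drop = 0.5*g*t^2 = 0.5*9.81*0.275^2 = 0.370941 m ≈ 37.09 cm

37.09 cm


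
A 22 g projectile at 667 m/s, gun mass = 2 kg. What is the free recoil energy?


v_r = m_p*v_p/m_gun = 0.022*667/2 = 7.337 m/s, E_r = 0.5*m_gun*v_r^2 = 0.5*2*7.337^2 = 53.83 J

53.83 J


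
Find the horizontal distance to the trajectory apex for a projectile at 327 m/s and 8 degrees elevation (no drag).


R = v0^2*sin(2*theta)/g = 327^2*sin(2*8°)/9.81 = 3004.45 m
apex_dist = R/2 = 3004.45/2 = 1502 m

1502 m


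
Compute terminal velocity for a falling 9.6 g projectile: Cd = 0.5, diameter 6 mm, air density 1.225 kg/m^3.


A = pi*(d/2)^2 = pi*(6/2000)^2 = 2.82743e-05 m^2
vt = sqrt(2mg/(Cd*rho*A)) = sqrt(2*0.0096*9.81/(0.5 * 1.225 * 2.82743e-05)) = 104.3 m/s

104.3 m/s


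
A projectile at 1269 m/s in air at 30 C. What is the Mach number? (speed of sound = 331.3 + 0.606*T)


a = 331.3 + 0.606*(30) = 349.48 m/s
M = v/a = 1269/349.48 = 3.631

3.631


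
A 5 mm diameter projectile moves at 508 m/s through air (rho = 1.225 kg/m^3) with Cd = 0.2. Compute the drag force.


A = pi*(d/2)^2 = pi*(5/2000)^2 = 1.96350e-05 m^2
Fd = 0.5*Cd*rho*A*v^2 = 0.5*0.2*1.225*1.96350e-05*508^2 = 0.6207 N

0.6207 N


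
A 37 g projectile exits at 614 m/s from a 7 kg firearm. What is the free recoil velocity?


v_recoil = m_p * v_p / m_gun = 0.037 * 614 / 7 = 3.245 m/s

3.245 m/s


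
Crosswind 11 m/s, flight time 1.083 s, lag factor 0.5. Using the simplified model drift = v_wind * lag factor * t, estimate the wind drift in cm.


drift = v_wind * lag * t = 11 * 0.5 * 1.083 = 5.9565 m ≈ 595.6 cm

595.6 cm


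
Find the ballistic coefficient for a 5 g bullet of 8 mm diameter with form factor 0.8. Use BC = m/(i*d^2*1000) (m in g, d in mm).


BC = m/(i*d^2*1000) = 5/(0.8 * 8^2 * 1000) = 9.766e-05

9.766e-05


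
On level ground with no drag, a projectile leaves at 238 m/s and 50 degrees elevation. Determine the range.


R = v0^2 * sin(2*theta) / g = 238^2 * sin(2*50°) / 9.81 = 5686 m

5686 m


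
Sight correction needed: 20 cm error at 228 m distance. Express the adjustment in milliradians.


1 mrad subtends 1 cm per 10 m of range, so adj = error_cm / (dist_m / 10) = 20 / (228/10) = 0.8772 mrad

0.8772 mrad


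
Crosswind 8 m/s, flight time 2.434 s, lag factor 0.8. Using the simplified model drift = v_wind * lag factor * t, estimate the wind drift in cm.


drift = v_wind * lag * t = 8 * 0.8 * 2.434 = 15.5776 m ≈ 1558 cm

1558 cm


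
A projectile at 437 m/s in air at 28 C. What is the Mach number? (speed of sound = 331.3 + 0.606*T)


a = 331.3 + 0.606*(28) = 348.268 m/s
M = v/a = 437/348.268 = 1.255

1.255


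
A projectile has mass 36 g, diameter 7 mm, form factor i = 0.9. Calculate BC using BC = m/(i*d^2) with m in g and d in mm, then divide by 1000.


BC = m/(i*d^2*1000) = 36/(0.9 * 7^2 * 1000) = 0.0008163

0.0008163


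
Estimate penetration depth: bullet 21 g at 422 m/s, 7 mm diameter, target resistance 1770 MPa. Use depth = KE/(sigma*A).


A = pi*(d/2)^2 = pi*(7/2)^2 = 38.4845 mm^2
E = 0.5*m*v^2 = 0.5*0.021*422^2 = 1869.88 J
depth = E/(sigma*A) = 1869.88 J / (1770 MPa * 38.4845 mm^2) = 1869.88/(1770 * 38.4845) m = 0.0274508 m ≈ 27.45 mm

27.45 mm


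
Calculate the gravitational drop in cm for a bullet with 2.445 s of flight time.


drop = 0.5*g*t^2 = 0.5*9.81*2.445^2 = 29.3222 m ≈ 2932 cm

2932 cm


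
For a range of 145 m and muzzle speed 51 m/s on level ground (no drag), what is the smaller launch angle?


sin(2*theta) = R*g/v0^2 = 145*9.81/51^2 = 0.546886, theta = arcsin(0.546886)/2 = 16.58°

16.58 degrees


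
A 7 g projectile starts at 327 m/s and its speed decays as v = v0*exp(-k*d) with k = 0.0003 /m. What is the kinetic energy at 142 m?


v = v0*exp(-k*d) = 327*exp(-0.0003*142) = 313.362 m/s
E = 0.5*m*v^2 = 0.5*0.007*313.362^2 = 343.7 J

343.7 J


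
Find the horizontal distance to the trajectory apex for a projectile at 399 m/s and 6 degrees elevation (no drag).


R = v0^2*sin(2*theta)/g = 399^2*sin(2*6°)/9.81 = 3374.08 m
apex_dist = R/2 = 3374.08/2 = 1687 m

1687 m


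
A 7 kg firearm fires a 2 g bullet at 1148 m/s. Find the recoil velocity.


v_recoil = m_p * v_p / m_gun = 0.002 * 1148 / 7 = 0.328 m/s

0.328 m/s


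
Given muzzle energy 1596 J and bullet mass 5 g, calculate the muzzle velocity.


v = sqrt(2*E/m) = sqrt(2*1596/0.005) = 799 m/s

799 m/s


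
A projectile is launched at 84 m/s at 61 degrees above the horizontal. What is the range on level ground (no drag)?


R = v0^2 * sin(2*theta) / g = 84^2 * sin(2*61°) / 9.81 = 610 m

610 m


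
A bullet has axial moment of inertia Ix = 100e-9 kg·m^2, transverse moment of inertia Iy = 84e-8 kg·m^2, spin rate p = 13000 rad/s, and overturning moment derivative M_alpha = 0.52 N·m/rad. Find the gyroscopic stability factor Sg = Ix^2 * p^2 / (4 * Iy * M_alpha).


Sg = Ix^2 * p^2 / (4 * Iy * M_alpha) = (100e-9)^2 * 13000^2 / (4 * 84e-8 * 0.52) = 0.9673

0.9673


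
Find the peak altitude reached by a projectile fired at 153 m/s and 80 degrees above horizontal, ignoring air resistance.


H = (v0*sin(theta))^2 / (2g) = (153*sin(80°))^2 / (2*9.81) = 1157 m

1157 m


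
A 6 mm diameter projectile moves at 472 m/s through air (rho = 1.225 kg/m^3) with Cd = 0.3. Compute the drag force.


A = pi*(d/2)^2 = pi*(6/2000)^2 = 2.82743e-05 m^2
Fd = 0.5*Cd*rho*A*v^2 = 0.5*0.3*1.225*2.82743e-05*472^2 = 1.157 N

1.157 N


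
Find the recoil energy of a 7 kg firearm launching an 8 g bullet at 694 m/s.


v_r = m_p*v_p/m_gun = 0.008*694/7 = 0.793143 m/s, E_r = 0.5*m_gun*v_r^2 = 0.5*7*0.793143^2 = 2.202 J

2.202 J


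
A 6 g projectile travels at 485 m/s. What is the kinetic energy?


E = 0.5*m*v^2 = 0.5*0.006*485^2 = 705.7 J

705.7 J


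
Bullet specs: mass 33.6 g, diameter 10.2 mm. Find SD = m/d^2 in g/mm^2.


SD = m/d^2 = 33.6/10.2^2 = 0.323 g/mm^2

0.323 g/mm^2


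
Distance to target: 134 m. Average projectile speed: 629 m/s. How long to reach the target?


t = d/v = 134/629 = 0.213 s

0.213 s


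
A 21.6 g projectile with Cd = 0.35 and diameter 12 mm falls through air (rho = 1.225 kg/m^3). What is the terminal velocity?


A = pi*(d/2)^2 = pi*(12/2000)^2 = 1.13097e-04 m^2
vt = sqrt(2mg/(Cd*rho*A)) = sqrt(2*0.0216*9.81/(0.35 * 1.225 * 1.13097e-04)) = 93.49 m/s

93.49 m/s


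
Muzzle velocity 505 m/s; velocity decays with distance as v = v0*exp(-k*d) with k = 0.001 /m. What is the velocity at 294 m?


v = v0*exp(-k*d) = 505*exp(-0.001*294) = 376.4 m/s

376.4 m/s


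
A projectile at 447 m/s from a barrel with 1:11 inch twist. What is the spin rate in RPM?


twist_m = 11*0.0254 = 0.2794 m
spin = v/twist = 447/0.2794 = 1599.857 rev/s
RPM = spin*60 = 1599.857*60 ≈ 95991 RPM

95991 RPM


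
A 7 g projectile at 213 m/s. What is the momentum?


p = m*v = 0.007*213 = 1.491 kg·m/s

1.491 kg·m/s


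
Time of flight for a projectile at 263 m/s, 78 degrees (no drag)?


T = 2*v0*sin(theta)/g = 2*263*sin(78°)/9.81 = 52.45 s

52.45 s


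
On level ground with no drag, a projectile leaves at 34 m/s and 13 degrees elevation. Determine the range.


R = v0^2 * sin(2*theta) / g = 34^2 * sin(2*13°) / 9.81 = 51.66 m

51.66 m


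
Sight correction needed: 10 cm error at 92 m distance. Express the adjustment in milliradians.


1 mrad subtends 1 cm per 10 m of range, so adj = error_cm / (dist_m / 10) = 10 / (92/10) = 1.087 mrad

1.087 mrad


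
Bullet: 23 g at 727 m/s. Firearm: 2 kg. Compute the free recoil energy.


v_r = m_p*v_p/m_gun = 0.023*727/2 = 8.3605 m/s, E_r = 0.5*m_gun*v_r^2 = 0.5*2*8.3605^2 = 69.9 J

69.9 J


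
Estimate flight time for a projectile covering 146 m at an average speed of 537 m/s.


t = d/v = 146/537 = 0.2719 s

0.2719 s


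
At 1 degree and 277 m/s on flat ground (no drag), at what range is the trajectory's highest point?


R = v0^2*sin(2*theta)/g = 277^2*sin(2*1°)/9.81 = 272.967 m
apex_dist = R/2 = 272.967/2 = 136.5 m

136.5 m


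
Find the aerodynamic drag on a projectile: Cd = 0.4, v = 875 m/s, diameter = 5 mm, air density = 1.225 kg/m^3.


A = pi*(d/2)^2 = pi*(5/2000)^2 = 1.96350e-05 m^2
Fd = 0.5*Cd*rho*A*v^2 = 0.5*0.4*1.225*1.96350e-05*875^2 = 3.683 N

3.683 N


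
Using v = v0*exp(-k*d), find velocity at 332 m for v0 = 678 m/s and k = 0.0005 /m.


v = v0*exp(-k*d) = 678*exp(-0.0005*332) = 574.3 m/s

574.3 m/s


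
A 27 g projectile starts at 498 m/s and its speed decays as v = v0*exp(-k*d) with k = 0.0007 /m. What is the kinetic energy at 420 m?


v = v0*exp(-k*d) = 498*exp(-0.0007*420) = 371.148 m/s
E = 0.5*m*v^2 = 0.5*0.027*371.148^2 = 1860 J

1860 J


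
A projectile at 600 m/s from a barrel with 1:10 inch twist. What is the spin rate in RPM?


twist_m = 10*0.0254 = 0.254 m
spin = v/twist = 600/0.254 = 2362.205 rev/s
RPM = spin*60 = 2362.205*60 ≈ 141732 RPM

141732 RPM


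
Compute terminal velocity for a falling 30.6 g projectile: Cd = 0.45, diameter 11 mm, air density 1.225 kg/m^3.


A = pi*(d/2)^2 = pi*(11/2000)^2 = 9.50332e-05 m^2
vt = sqrt(2mg/(Cd*rho*A)) = sqrt(2*0.0306*9.81/(0.45 * 1.225 * 9.50332e-05)) = 107.1 m/s

107.1 m/s


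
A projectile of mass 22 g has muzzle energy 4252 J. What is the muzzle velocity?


v = sqrt(2*E/m) = sqrt(2*4252/0.022) = 621.7 m/s

621.7 m/s


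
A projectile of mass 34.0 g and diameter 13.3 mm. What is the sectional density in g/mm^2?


SD = m/d^2 = 34.0/13.3^2 = 0.1922 g/mm^2

0.1922 g/mm^2


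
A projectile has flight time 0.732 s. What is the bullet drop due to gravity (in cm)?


drop = 0.5*g*t^2 = 0.5*9.81*0.732^2 = 2.62822 m ≈ 262.8 cm

262.8 cm


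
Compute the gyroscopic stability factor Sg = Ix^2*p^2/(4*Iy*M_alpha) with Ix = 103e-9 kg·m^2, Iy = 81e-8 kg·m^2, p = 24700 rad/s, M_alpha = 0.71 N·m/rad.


Sg = Ix^2 * p^2 / (4 * Iy * M_alpha) = (103e-9)^2 * 24700^2 / (4 * 81e-8 * 0.71) = 2.814

2.814


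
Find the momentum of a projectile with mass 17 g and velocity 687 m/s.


p = m*v = 0.017*687 = 11.68 kg·m/s

11.68 kg·m/s


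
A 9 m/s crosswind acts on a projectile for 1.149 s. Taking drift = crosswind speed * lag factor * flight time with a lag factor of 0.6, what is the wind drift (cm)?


drift = v_wind * lag * t = 9 * 0.6 * 1.149 = 6.2046 m ≈ 620.5 cm

620.5 cm


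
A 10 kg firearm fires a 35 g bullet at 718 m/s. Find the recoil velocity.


v_recoil = m_p * v_p / m_gun = 0.035 * 718 / 10 = 2.513 m/s

2.513 m/s


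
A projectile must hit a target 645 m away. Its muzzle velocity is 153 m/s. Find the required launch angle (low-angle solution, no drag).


sin(2*theta) = R*g/v0^2 = 645*9.81/153^2 = 0.2703, theta = arcsin(0.2703)/2 = 7.841°

7.841 degrees


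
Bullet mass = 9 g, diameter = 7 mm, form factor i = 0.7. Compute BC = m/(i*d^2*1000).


BC = m/(i*d^2*1000) = 9/(0.7 * 7^2 * 1000) = 0.0002624

0.0002624


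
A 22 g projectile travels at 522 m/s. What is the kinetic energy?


E = 0.5*m*v^2 = 0.5*0.022*522^2 = 2997 J

2997 J


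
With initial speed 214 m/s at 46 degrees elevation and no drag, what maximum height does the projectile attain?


H = (v0*sin(theta))^2 / (2g) = (214*sin(46°))^2 / (2*9.81) = 1208 m

1208 m


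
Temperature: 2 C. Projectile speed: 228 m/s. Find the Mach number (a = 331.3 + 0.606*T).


a = 331.3 + 0.606*(2) = 332.512 m/s
M = v/a = 228/332.512 = 0.6857

0.6857


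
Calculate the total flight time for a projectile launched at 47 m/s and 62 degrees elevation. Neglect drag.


T = 2*v0*sin(theta)/g = 2*47*sin(62°)/9.81 = 8.46 s

8.46 s


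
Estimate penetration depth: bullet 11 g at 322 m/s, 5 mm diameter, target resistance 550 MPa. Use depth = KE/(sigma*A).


A = pi*(d/2)^2 = pi*(5/2)^2 = 19.635 mm^2
E = 0.5*m*v^2 = 0.5*0.011*322^2 = 570.262 J
depth = E/(sigma*A) = 570.262 J / (550 MPa * 19.635 mm^2) = 570.262/(550 * 19.635) m = 0.0528058 m ≈ 52.81 mm

52.81 mm


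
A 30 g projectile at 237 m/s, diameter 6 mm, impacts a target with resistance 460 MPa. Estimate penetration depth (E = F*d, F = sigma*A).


A = pi*(d/2)^2 = pi*(6/2)^2 = 28.2743 mm^2
E = 0.5*m*v^2 = 0.5*0.03*237^2 = 842.535 J
depth = E/(sigma*A) = 842.535 J / (460 MPa * 28.2743 mm^2) = 842.535/(460 * 28.2743) m = 0.0647795 m ≈ 64.78 mm

64.78 mm


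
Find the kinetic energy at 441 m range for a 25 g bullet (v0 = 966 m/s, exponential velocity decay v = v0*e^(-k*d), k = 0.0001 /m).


v = v0*exp(-k*d) = 966*exp(-0.0001*441) = 924.325 m/s
E = 0.5*m*v^2 = 0.5*0.025*924.325^2 = 10680 J

10680 J


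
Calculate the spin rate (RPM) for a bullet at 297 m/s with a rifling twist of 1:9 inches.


twist_m = 9*0.0254 = 0.2286 m
spin = v/twist = 297/0.2286 = 1299.213 rev/s
RPM = spin*60 = 1299.213*60 ≈ 77953 RPM

77953 RPM


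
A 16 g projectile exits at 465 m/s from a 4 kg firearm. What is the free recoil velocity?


v_recoil = m_p * v_p / m_gun = 0.016 * 465 / 4 = 1.86 m/s

1.86 m/s


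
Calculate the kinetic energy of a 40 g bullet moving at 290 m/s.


E = 0.5*m*v^2 = 0.5*0.04*290^2 = 1682 J

1682 J


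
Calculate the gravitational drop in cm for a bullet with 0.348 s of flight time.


drop = 0.5*g*t^2 = 0.5*9.81*0.348^2 = 0.594015 m ≈ 59.4 cm

59.4 cm


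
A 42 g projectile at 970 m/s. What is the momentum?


p = m*v = 0.042*970 = 40.74 kg·m/s

40.74 kg·m/s


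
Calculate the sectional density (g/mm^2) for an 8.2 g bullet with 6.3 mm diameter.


SD = m/d^2 = 8.2/6.3^2 = 0.2066 g/mm^2

0.2066 g/mm^2


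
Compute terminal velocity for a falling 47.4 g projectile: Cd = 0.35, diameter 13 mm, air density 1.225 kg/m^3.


A = pi*(d/2)^2 = pi*(13/2000)^2 = 1.32732e-04 m^2
vt = sqrt(2mg/(Cd*rho*A)) = sqrt(2*0.0474*9.81/(0.35 * 1.225 * 1.32732e-04)) = 127.8 m/s

127.8 m/s


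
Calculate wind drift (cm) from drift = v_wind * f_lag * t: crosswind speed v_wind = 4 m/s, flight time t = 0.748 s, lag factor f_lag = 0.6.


drift = v_wind * lag * t = 4 * 0.6 * 0.748 = 1.7952 m ≈ 179.5 cm

179.5 cm


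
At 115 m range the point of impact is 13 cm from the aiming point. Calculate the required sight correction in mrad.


1 mrad subtends 1 cm per 10 m of range, so adj = error_cm / (dist_m / 10) = 13 / (115/10) = 1.13 mrad

1.13 mrad


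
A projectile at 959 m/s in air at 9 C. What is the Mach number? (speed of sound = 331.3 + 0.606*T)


a = 331.3 + 0.606*(9) = 336.754 m/s
M = v/a = 959/336.754 = 2.848

2.848


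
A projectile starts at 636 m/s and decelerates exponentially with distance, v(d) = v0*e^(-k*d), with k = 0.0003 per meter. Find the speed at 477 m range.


v = v0*exp(-k*d) = 636*exp(-0.0003*477) = 551.2 m/s

551.2 m/s


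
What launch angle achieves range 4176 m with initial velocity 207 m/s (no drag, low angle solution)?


sin(2*theta) = R*g/v0^2 = 4176*9.81/207^2 = 0.956068, theta = arcsin(0.956068)/2 = 36.48°

36.48 degrees


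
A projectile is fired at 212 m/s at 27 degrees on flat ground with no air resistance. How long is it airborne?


T = 2*v0*sin(theta)/g = 2*212*sin(27°)/9.81 = 19.62 s

19.62 s


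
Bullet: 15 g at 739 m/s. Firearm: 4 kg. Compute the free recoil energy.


v_r = m_p*v_p/m_gun = 0.015*739/4 = 2.77125 m/s, E_r = 0.5*m_gun*v_r^2 = 0.5*4*2.77125^2 = 15.36 J

15.36 J


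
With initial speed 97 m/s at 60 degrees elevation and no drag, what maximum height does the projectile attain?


H = (v0*sin(theta))^2 / (2g) = (97*sin(60°))^2 / (2*9.81) = 359.7 m

359.7 m


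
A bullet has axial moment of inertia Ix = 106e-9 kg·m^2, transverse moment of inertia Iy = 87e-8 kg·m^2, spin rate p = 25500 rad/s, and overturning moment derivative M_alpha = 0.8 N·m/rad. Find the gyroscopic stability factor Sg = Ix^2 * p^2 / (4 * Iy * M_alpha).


Sg = Ix^2 * p^2 / (4 * Iy * M_alpha) = (106e-9)^2 * 25500^2 / (4 * 87e-8 * 0.8) = 2.624

2.624


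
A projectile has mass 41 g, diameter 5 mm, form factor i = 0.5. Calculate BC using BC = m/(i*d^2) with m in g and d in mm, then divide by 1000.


BC = m/(i*d^2*1000) = 41/(0.5 * 5^2 * 1000) = 0.00328

0.00328


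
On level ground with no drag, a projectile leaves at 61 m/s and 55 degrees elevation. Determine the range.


R = v0^2 * sin(2*theta) / g = 61^2 * sin(2*55°) / 9.81 = 356.4 m

356.4 m


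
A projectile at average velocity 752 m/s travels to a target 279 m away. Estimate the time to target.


t = d/v = 279/752 = 0.371 s

0.371 s


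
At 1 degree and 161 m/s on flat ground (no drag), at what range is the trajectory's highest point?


R = v0^2*sin(2*theta)/g = 161^2*sin(2*1°)/9.81 = 92.2151 m
apex_dist = R/2 = 92.2151/2 = 46.11 m

46.11 m


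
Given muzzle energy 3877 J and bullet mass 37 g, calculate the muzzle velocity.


v = sqrt(2*E/m) = sqrt(2*3877/0.037) = 457.8 m/s

457.8 m/s


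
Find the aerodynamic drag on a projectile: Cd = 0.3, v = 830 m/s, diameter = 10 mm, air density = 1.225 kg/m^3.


A = pi*(d/2)^2 = pi*(10/2000)^2 = 7.85398e-05 m^2
Fd = 0.5*Cd*rho*A*v^2 = 0.5*0.3*1.225*7.85398e-05*830^2 = 9.942 N

9.942 N


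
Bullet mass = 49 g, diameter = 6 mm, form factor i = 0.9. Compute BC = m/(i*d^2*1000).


BC = m/(i*d^2*1000) = 49/(0.9 * 6^2 * 1000) = 0.001512

0.001512


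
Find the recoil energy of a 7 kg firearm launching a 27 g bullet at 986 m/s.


v_r = m_p*v_p/m_gun = 0.027*986/7 = 3.80314 m/s, E_r = 0.5*m_gun*v_r^2 = 0.5*7*3.80314^2 = 50.62 J

50.62 J


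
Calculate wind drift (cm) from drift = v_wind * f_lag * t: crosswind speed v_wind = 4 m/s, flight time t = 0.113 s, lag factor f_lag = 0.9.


drift = v_wind * lag * t = 4 * 0.9 * 0.113 = 0.4068 m ≈ 40.68 cm

40.68 cm


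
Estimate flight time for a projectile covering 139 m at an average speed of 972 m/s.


t = d/v = 139/972 = 0.143 s

0.143 s


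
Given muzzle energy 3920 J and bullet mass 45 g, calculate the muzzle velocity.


v = sqrt(2*E/m) = sqrt(2*3920/0.045) = 417.4 m/s

417.4 m/s


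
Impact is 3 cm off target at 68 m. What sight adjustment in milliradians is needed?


1 mrad subtends 1 cm per 10 m of range, so adj = error_cm / (dist_m / 10) = 3 / (68/10) = 0.4412 mrad

0.4412 mrad


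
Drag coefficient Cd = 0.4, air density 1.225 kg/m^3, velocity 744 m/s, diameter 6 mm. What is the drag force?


A = pi*(d/2)^2 = pi*(6/2000)^2 = 2.82743e-05 m^2
Fd = 0.5*Cd*rho*A*v^2 = 0.5*0.4*1.225*2.82743e-05*744^2 = 3.834 N

3.834 N


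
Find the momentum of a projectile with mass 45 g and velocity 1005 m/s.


p = m*v = 0.045*1005 = 45.23 kg·m/s

45.23 kg·m/s


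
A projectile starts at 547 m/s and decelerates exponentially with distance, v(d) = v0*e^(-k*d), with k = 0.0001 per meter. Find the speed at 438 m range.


v = v0*exp(-k*d) = 547*exp(-0.0001*438) = 523.6 m/s

523.6 m/s


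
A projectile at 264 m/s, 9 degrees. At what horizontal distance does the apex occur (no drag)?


R = v0^2*sin(2*theta)/g = 264^2*sin(2*9°)/9.81 = 2195.44 m
apex_dist = R/2 = 2195.44/2 = 1098 m

1098 m


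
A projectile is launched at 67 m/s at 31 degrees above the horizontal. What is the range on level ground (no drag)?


R = v0^2 * sin(2*theta) / g = 67^2 * sin(2*31°) / 9.81 = 404 m

404 m


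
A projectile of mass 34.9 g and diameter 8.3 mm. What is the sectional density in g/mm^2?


SD = m/d^2 = 34.9/8.3^2 = 0.5066 g/mm^2

0.5066 g/mm^2


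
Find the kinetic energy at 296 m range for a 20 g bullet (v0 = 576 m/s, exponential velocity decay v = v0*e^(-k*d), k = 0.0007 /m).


v = v0*exp(-k*d) = 576*exp(-0.0007*296) = 468.206 m/s
E = 0.5*m*v^2 = 0.5*0.02*468.206^2 = 2192 J

2192 J


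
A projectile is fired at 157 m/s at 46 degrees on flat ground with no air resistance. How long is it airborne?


T = 2*v0*sin(theta)/g = 2*157*sin(46°)/9.81 = 23.02 s

23.02 s


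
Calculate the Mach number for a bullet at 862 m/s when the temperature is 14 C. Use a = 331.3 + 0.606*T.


a = 331.3 + 0.606*(14) = 339.784 m/s
M = v/a = 862/339.784 = 2.537

2.537


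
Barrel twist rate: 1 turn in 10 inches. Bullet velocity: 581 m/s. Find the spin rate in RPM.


twist_m = 10*0.0254 = 0.254 m
spin = v/twist = 581/0.254 = 2287.402 rev/s
RPM = spin*60 = 2287.402*60 ≈ 137244 RPM

137244 RPM


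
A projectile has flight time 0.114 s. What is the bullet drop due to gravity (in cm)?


drop = 0.5*g*t^2 = 0.5*9.81*0.114^2 = 0.0637454 m ≈ 6.375 cm

6.375 cm


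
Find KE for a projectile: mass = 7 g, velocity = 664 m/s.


E = 0.5*m*v^2 = 0.5*0.007*664^2 = 1543 J

1543 J


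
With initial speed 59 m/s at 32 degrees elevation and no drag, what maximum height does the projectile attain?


H = (v0*sin(theta))^2 / (2g) = (59*sin(32°))^2 / (2*9.81) = 49.82 m

49.82 m


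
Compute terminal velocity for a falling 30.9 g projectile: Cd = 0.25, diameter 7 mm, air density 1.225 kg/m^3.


A = pi*(d/2)^2 = pi*(7/2000)^2 = 3.84845e-05 m^2
vt = sqrt(2mg/(Cd*rho*A)) = sqrt(2*0.0309*9.81/(0.25 * 1.225 * 3.84845e-05)) = 226.8 m/s

226.8 m/s


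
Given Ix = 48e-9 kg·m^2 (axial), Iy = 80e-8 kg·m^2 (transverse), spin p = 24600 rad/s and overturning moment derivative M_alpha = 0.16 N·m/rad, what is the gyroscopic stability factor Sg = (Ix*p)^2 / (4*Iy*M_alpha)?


Sg = Ix^2 * p^2 / (4 * Iy * M_alpha) = (48e-9)^2 * 24600^2 / (4 * 80e-8 * 0.16) = 2.723

2.723


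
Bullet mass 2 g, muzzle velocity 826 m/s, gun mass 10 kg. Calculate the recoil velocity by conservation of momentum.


v_recoil = m_p * v_p / m_gun = 0.002 * 826 / 10 = 0.1652 m/s

0.1652 m/s


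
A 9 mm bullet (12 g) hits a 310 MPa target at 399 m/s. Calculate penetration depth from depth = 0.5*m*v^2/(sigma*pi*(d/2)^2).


A = pi*(d/2)^2 = pi*(9/2)^2 = 63.6173 mm^2
E = 0.5*m*v^2 = 0.5*0.012*399^2 = 955.206 J
depth = E/(sigma*A) = 955.206 J / (310 MPa * 63.6173 mm^2) = 955.206/(310 * 63.6173) m = 0.0484351 m ≈ 48.44 mm

48.44 mm


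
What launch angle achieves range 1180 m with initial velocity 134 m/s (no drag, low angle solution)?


sin(2*theta) = R*g/v0^2 = 1180*9.81/134^2 = 0.644676, theta = arcsin(0.644676)/2 = 20.07°

20.07 degrees


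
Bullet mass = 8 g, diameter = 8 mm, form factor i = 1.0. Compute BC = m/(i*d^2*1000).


BC = m/(i*d^2*1000) = 8/(1.0 * 8^2 * 1000) = 0.000125

0.000125


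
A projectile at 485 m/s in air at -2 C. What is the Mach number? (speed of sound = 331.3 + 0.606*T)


a = 331.3 + 0.606*(-2) = 330.088 m/s
M = v/a = 485/330.088 = 1.469

1.469


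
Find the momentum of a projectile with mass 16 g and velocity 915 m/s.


p = m*v = 0.016*915 = 14.64 kg·m/s

14.64 kg·m/s


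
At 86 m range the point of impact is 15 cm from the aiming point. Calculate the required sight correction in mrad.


1 mrad subtends 1 cm per 10 m of range, so adj = error_cm / (dist_m / 10) = 15 / (86/10) = 1.744 mrad

1.744 mrad


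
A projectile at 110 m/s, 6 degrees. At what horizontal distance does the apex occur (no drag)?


R = v0^2*sin(2*theta)/g = 110^2*sin(2*6°)/9.81 = 256.446 m
apex_dist = R/2 = 256.446/2 = 128.2 m

128.2 m


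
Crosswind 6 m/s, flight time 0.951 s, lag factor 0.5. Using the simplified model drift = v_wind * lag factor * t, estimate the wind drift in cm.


drift = v_wind * lag * t = 6 * 0.5 * 0.951 = 2.853 m ≈ 285.3 cm

285.3 cm


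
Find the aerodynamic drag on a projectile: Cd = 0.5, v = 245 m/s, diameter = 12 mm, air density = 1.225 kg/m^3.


A = pi*(d/2)^2 = pi*(12/2000)^2 = 1.13097e-04 m^2
Fd = 0.5*Cd*rho*A*v^2 = 0.5*0.5*1.225*1.13097e-04*245^2 = 2.079 N

2.079 N


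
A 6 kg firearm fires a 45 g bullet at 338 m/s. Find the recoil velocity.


v_recoil = m_p * v_p / m_gun = 0.045 * 338 / 6 = 2.535 m/s

2.535 m/s


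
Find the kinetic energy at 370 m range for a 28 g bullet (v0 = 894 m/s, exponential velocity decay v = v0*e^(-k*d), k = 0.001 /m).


v = v0*exp(-k*d) = 894*exp(-0.001*370) = 617.516 m/s
E = 0.5*m*v^2 = 0.5*0.028*617.516^2 = 5339 J

5339 J


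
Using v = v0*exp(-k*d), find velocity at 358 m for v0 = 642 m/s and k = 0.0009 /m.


v = v0*exp(-k*d) = 642*exp(-0.0009*358) = 465.2 m/s

465.2 m/s


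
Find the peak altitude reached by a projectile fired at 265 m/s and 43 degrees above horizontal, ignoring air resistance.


H = (v0*sin(theta))^2 / (2g) = (265*sin(43°))^2 / (2*9.81) = 1665 m

1665 m


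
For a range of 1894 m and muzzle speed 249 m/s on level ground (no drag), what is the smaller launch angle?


sin(2*theta) = R*g/v0^2 = 1894*9.81/249^2 = 0.299675, theta = arcsin(0.299675)/2 = 8.719°

8.719 degrees


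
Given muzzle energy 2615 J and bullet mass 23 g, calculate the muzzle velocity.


v = sqrt(2*E/m) = sqrt(2*2615/0.023) = 476.9 m/s

476.9 m/s


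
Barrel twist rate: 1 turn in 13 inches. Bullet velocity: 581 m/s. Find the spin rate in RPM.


twist_m = 13*0.0254 = 0.3302 m
spin = v/twist = 581/0.3302 = 1759.54 rev/s
RPM = spin*60 = 1759.54*60 ≈ 105572 RPM

105572 RPM


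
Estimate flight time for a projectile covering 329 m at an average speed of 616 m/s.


t = d/v = 329/616 = 0.5341 s

0.5341 s


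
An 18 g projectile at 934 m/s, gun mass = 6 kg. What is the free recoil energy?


v_r = m_p*v_p/m_gun = 0.018*934/6 = 2.802 m/s, E_r = 0.5*m_gun*v_r^2 = 0.5*6*2.802^2 = 23.55 J

23.55 J


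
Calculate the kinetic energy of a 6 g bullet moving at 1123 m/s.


E = 0.5*m*v^2 = 0.5*0.006*1123^2 = 3783 J

3783 J


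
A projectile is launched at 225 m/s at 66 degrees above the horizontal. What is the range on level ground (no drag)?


R = v0^2 * sin(2*theta) / g = 225^2 * sin(2*66°) / 9.81 = 3835 m

3835 m


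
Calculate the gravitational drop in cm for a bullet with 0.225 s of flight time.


drop = 0.5*g*t^2 = 0.5*9.81*0.225^2 = 0.248316 m ≈ 24.83 cm

24.83 cm


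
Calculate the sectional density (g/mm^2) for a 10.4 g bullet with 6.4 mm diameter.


SD = m/d^2 = 10.4/6.4^2 = 0.2539 g/mm^2

0.2539 g/mm^2


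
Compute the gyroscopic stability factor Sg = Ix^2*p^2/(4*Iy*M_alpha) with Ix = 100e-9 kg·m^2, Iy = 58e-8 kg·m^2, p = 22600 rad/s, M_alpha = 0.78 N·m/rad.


Sg = Ix^2 * p^2 / (4 * Iy * M_alpha) = (100e-9)^2 * 22600^2 / (4 * 58e-8 * 0.78) = 2.823

2.823


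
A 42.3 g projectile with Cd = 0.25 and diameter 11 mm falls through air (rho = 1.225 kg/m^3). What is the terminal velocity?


A = pi*(d/2)^2 = pi*(11/2000)^2 = 9.50332e-05 m^2
vt = sqrt(2mg/(Cd*rho*A)) = sqrt(2*0.0423*9.81/(0.25 * 1.225 * 9.50332e-05)) = 168.9 m/s

168.9 m/s


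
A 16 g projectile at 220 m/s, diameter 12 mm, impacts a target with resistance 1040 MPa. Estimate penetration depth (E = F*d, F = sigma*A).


A = pi*(d/2)^2 = pi*(12/2)^2 = 113.097 mm^2
E = 0.5*m*v^2 = 0.5*0.016*220^2 = 387.2 J
depth = E/(sigma*A) = 387.2 J / (1040 MPa * 113.097 mm^2) = 387.2/(1040 * 113.097) m = 0.00329192 m ≈ 3.292 mm

3.292 mm


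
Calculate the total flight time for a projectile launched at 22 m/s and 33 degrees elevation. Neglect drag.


T = 2*v0*sin(theta)/g = 2*22*sin(33°)/9.81 = 2.443 s

2.443 s


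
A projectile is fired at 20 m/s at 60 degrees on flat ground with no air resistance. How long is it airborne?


T = 2*v0*sin(theta)/g = 2*20*sin(60°)/9.81 = 3.531 s

3.531 s


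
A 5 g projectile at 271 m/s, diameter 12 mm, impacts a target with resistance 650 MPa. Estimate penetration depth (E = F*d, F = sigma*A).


A = pi*(d/2)^2 = pi*(12/2)^2 = 113.097 mm^2
E = 0.5*m*v^2 = 0.5*0.005*271^2 = 183.602 J
depth = E/(sigma*A) = 183.602 J / (650 MPa * 113.097 mm^2) = 183.602/(650 * 113.097) m = 0.00249754 m ≈ 2.498 mm

2.498 mm


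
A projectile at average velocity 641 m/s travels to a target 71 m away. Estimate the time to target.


t = d/v = 71/641 = 0.1108 s

0.1108 s


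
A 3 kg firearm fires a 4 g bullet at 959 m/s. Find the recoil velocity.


v_recoil = m_p * v_p / m_gun = 0.004 * 959 / 3 = 1.279 m/s

1.279 m/s


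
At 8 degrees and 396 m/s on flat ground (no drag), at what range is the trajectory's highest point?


R = v0^2*sin(2*theta)/g = 396^2*sin(2*8°)/9.81 = 4406.15 m
apex_dist = R/2 = 4406.15/2 = 2203 m

2203 m


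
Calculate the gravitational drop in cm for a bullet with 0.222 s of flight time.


drop = 0.5*g*t^2 = 0.5*9.81*0.222^2 = 0.241738 m ≈ 24.17 cm

24.17 cm


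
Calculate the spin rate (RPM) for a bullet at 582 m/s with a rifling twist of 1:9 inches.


twist_m = 9*0.0254 = 0.2286 m
spin = v/twist = 582/0.2286 = 2545.932 rev/s
RPM = spin*60 = 2545.932*60 ≈ 152756 RPM

152756 RPM


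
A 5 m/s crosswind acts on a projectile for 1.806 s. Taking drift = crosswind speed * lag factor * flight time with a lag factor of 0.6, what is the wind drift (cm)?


drift = v_wind * lag * t = 5 * 0.6 * 1.806 = 5.418 m ≈ 541.8 cm

541.8 cm


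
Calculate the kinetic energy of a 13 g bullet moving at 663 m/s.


E = 0.5*m*v^2 = 0.5*0.013*663^2 = 2857 J

2857 J


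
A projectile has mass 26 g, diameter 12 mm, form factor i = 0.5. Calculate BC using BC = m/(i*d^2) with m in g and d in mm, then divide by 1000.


BC = m/(i*d^2*1000) = 26/(0.5 * 12^2 * 1000) = 0.0003611

0.0003611


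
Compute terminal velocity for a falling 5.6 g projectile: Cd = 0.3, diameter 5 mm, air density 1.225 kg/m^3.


A = pi*(d/2)^2 = pi*(5/2000)^2 = 1.96350e-05 m^2
vt = sqrt(2mg/(Cd*rho*A)) = sqrt(2*0.0056*9.81/(0.3 * 1.225 * 1.96350e-05)) = 123.4 m/s

123.4 m/s


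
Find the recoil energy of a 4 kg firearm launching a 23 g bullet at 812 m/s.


v_r = m_p*v_p/m_gun = 0.023*812/4 = 4.669 m/s, E_r = 0.5*m_gun*v_r^2 = 0.5*4*4.669^2 = 43.6 J

43.6 J


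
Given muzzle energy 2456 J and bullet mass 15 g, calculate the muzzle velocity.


v = sqrt(2*E/m) = sqrt(2*2456/0.015) = 572.2 m/s

572.2 m/s


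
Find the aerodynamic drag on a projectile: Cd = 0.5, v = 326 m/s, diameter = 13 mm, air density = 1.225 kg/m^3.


A = pi*(d/2)^2 = pi*(13/2000)^2 = 1.32732e-04 m^2
Fd = 0.5*Cd*rho*A*v^2 = 0.5*0.5*1.225*1.32732e-04*326^2 = 4.32 N

4.32 N


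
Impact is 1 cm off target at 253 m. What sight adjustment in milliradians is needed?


1 mrad subtends 1 cm per 10 m of range, so adj = error_cm / (dist_m / 10) = 1 / (253/10) = 0.03953 mrad

0.03953 mrad


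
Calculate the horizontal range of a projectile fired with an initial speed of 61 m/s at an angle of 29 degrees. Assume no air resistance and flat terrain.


R = v0^2 * sin(2*theta) / g = 61^2 * sin(2*29°) / 9.81 = 321.7 m

321.7 m


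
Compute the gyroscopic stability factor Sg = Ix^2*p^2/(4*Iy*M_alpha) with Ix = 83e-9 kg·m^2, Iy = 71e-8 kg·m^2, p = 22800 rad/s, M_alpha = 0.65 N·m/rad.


Sg = Ix^2 * p^2 / (4 * Iy * M_alpha) = (83e-9)^2 * 22800^2 / (4 * 71e-8 * 0.65) = 1.94

1.94


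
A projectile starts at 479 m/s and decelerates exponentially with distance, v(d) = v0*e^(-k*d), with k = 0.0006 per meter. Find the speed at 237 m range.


v = v0*exp(-k*d) = 479*exp(-0.0006*237) = 415.5 m/s

415.5 m/s


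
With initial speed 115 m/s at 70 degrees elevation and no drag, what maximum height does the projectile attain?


H = (v0*sin(theta))^2 / (2g) = (115*sin(70°))^2 / (2*9.81) = 595.2 m

595.2 m


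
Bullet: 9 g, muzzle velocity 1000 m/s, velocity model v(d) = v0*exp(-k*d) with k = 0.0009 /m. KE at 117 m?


v = v0*exp(-k*d) = 1000*exp(-0.0009*117) = 900.054 m/s
E = 0.5*m*v^2 = 0.5*0.009*900.054^2 = 3645 J

3645 J


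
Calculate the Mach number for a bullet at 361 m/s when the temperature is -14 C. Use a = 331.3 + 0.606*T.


a = 331.3 + 0.606*(-14) = 322.816 m/s
M = v/a = 361/322.816 = 1.118

1.118


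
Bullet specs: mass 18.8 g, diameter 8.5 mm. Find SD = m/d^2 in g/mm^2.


SD = m/d^2 = 18.8/8.5^2 = 0.2602 g/mm^2

0.2602 g/mm^2


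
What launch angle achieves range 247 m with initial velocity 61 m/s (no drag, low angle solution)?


sin(2*theta) = R*g/v0^2 = 247*9.81/61^2 = 0.651188, theta = arcsin(0.651188)/2 = 20.32°

20.32 degrees


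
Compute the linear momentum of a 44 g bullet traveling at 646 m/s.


p = m*v = 0.044*646 = 28.42 kg·m/s

28.42 kg·m/s


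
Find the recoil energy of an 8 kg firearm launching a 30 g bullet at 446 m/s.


v_r = m_p*v_p/m_gun = 0.03*446/8 = 1.6725 m/s, E_r = 0.5*m_gun*v_r^2 = 0.5*8*1.6725^2 = 11.19 J

11.19 J


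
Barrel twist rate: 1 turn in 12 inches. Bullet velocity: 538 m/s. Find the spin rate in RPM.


twist_m = 12*0.0254 = 0.3048 m
spin = v/twist = 538/0.3048 = 1765.092 rev/s
RPM = spin*60 = 1765.092*60 ≈ 105906 RPM

105906 RPM


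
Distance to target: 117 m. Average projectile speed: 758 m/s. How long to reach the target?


t = d/v = 117/758 = 0.1544 s

0.1544 s


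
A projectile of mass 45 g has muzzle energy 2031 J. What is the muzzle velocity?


v = sqrt(2*E/m) = sqrt(2*2031/0.045) = 300.4 m/s

300.4 m/s


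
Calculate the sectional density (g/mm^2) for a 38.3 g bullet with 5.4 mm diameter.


SD = m/d^2 = 38.3/5.4^2 = 1.313 g/mm^2

1.313 g/mm^2


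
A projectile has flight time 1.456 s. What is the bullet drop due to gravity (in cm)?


drop = 0.5*g*t^2 = 0.5*9.81*1.456^2 = 10.3983 m ≈ 1040 cm

1040 cm


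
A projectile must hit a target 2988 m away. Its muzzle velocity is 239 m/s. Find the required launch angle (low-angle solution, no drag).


sin(2*theta) = R*g/v0^2 = 2988*9.81/239^2 = 0.513161, theta = arcsin(0.513161)/2 = 15.44°

15.44 degrees


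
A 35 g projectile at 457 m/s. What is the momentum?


p = m*v = 0.035*457 = 16 kg·m/s

16 kg·m/s


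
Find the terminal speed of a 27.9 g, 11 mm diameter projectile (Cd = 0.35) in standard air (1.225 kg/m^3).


A = pi*(d/2)^2 = pi*(11/2000)^2 = 9.50332e-05 m^2
vt = sqrt(2mg/(Cd*rho*A)) = sqrt(2*0.0279*9.81/(0.35 * 1.225 * 9.50332e-05)) = 115.9 m/s

115.9 m/s


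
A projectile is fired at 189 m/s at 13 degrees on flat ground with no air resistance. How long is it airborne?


T = 2*v0*sin(theta)/g = 2*189*sin(13°)/9.81 = 8.668 s

8.668 s


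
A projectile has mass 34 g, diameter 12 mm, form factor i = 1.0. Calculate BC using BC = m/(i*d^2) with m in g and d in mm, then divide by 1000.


BC = m/(i*d^2*1000) = 34/(1.0 * 12^2 * 1000) = 0.0002361

0.0002361


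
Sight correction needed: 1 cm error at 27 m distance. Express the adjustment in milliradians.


1 mrad subtends 1 cm per 10 m of range, so adj = error_cm / (dist_m / 10) = 1 / (27/10) = 0.3704 mrad

0.3704 mrad


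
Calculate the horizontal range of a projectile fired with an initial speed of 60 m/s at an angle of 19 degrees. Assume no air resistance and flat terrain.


R = v0^2 * sin(2*theta) / g = 60^2 * sin(2*19°) / 9.81 = 225.9 m

225.9 m


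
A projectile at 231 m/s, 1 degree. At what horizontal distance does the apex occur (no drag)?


R = v0^2*sin(2*theta)/g = 231^2*sin(2*1°)/9.81 = 189.834 m
apex_dist = R/2 = 189.834/2 = 94.92 m

94.92 m


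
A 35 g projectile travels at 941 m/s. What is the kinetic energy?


E = 0.5*m*v^2 = 0.5*0.035*941^2 = 15496 J

15496 J


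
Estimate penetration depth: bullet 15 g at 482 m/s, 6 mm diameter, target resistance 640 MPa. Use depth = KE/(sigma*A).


A = pi*(d/2)^2 = pi*(6/2)^2 = 28.2743 mm^2
E = 0.5*m*v^2 = 0.5*0.015*482^2 = 1742.43 J
depth = E/(sigma*A) = 1742.43 J / (640 MPa * 28.2743 mm^2) = 1742.43/(640 * 28.2743) m = 0.0962904 m ≈ 96.29 mm

96.29 mm


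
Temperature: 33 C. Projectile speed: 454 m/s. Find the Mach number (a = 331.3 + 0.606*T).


a = 331.3 + 0.606*(33) = 351.298 m/s
M = v/a = 454/351.298 = 1.292

1.292


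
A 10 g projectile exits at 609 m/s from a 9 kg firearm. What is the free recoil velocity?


v_recoil = m_p * v_p / m_gun = 0.01 * 609 / 9 = 0.6767 m/s

0.6767 m/s


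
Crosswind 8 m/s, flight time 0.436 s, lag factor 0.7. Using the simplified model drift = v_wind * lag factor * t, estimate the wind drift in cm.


drift = v_wind * lag * t = 8 * 0.7 * 0.436 = 2.4416 m ≈ 244.2 cm

244.2 cm


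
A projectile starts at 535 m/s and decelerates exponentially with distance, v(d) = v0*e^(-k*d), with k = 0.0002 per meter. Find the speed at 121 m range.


v = v0*exp(-k*d) = 535*exp(-0.0002*121) = 522.2 m/s

522.2 m/s


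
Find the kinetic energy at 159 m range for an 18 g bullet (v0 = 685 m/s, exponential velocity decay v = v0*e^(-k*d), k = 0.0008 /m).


v = v0*exp(-k*d) = 685*exp(-0.0008*159) = 603.182 m/s
E = 0.5*m*v^2 = 0.5*0.018*603.182^2 = 3274 J

3274 J


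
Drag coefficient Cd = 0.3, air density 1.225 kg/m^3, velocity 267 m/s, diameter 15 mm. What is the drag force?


A = pi*(d/2)^2 = pi*(15/2000)^2 = 1.76715e-04 m^2
Fd = 0.5*Cd*rho*A*v^2 = 0.5*0.3*1.225*1.76715e-04*267^2 = 2.315 N

2.315 N


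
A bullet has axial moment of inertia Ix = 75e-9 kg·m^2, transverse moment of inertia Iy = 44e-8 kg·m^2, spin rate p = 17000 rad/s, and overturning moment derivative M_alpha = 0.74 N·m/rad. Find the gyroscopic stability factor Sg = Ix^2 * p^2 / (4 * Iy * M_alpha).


Sg = Ix^2 * p^2 / (4 * Iy * M_alpha) = (75e-9)^2 * 17000^2 / (4 * 44e-8 * 0.74) = 1.248

1.248
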